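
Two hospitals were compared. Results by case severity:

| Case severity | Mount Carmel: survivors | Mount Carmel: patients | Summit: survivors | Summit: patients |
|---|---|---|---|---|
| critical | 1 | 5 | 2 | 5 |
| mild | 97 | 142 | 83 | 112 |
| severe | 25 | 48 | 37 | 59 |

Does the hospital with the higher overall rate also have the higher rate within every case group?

Critical: Mount Carmel 1/5 = 20.0%, Summit 2/5 = 40.0% → Summit
Mild: Mount Carmel 97/142 = 68.3%, Summit 83/112 = 74.1% → Summit
Severe: Mount Carmel 25/48 = 52.1%, Summit 37/59 = 62.7% → Summit
Overall: Mount Carmel 123/195 = 63.1%, Summit 122/176 = 69.3% → Summit
Summit wins overall and in every case group — no reversal.

Yes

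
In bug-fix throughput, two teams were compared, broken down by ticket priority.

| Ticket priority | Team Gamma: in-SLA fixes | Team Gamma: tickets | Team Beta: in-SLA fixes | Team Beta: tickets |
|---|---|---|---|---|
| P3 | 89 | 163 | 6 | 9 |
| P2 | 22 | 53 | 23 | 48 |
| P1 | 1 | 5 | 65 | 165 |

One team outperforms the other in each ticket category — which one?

P3: Team Gamma 89/163 = 54.6%, Team Beta 6/9 = 66.7% → Team Beta
P2: Team Gamma 22/53 = 41.5%, Team Beta 23/48 = 47.9% → Team Beta
P1: Team Gamma 1/5 = 20.0%, Team Beta 65/165 = 39.4% → Team Beta
Team Beta has the higher rate in all 3 groups.

Team Beta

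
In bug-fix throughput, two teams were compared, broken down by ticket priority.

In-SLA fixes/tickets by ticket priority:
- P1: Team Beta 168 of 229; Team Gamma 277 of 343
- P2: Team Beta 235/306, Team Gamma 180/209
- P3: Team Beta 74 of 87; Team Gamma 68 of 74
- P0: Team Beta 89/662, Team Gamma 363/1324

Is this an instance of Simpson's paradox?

No

P1: Team Beta 168/229 = 73.4%, Team Gamma 277/343 = 80.8% → Team Gamma
P2: Team Beta 235/306 = 76.8%, Team Gamma 180/209 = 86.1% → Team Gamma
P3: Team Beta 74/87 = 85.1%, Team Gamma 68/74 = 91.9% → Team Gamma
P0: Team Beta 89/662 = 13.4%, Team Gamma 363/1324 = 27.4% → Team Gamma
Overall: Team Beta 566/1284 = 44.1%, Team Gamma 888/1950 = 45.5% → Team Gamma
Team Gamma wins overall and in every ticket group — no reversal.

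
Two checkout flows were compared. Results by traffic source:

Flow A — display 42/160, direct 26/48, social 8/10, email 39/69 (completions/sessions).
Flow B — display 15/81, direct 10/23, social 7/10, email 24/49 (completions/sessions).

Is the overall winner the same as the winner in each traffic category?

Display: Flow A 42/160 = 26.2%, Flow B 15/81 = 18.5% → Flow A
Direct: Flow A 26/48 = 54.2%, Flow B 10/23 = 43.5% → Flow A
Social: Flow A 8/10 = 80.0%, Flow B 7/10 = 70.0% → Flow A
Email: Flow A 39/69 = 56.5%, Flow B 24/49 = 49.0% → Flow A
Overall: Flow A 115/287 = 40.1%, Flow B 56/163 = 34.4% → Flow A
Flow A wins overall and in every traffic group — no reversal.

Yes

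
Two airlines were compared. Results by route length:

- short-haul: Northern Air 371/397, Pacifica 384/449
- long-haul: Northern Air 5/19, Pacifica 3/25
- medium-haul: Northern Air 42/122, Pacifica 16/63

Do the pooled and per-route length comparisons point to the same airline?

Short-haul: Northern Air 371/397 = 93.5%, Pacifica 384/449 = 85.5% → Northern Air
Long-haul: Northern Air 5/19 = 26.3%, Pacifica 3/25 = 12.0% → Northern Air
Medium-haul: Northern Air 42/122 = 34.4%, Pacifica 16/63 = 25.4% → Northern Air
Overall: Northern Air 418/538 = 77.7%, Pacifica 403/537 = 75.0% → Northern Air
Northern Air wins overall and in every route group — no reversal.

Yes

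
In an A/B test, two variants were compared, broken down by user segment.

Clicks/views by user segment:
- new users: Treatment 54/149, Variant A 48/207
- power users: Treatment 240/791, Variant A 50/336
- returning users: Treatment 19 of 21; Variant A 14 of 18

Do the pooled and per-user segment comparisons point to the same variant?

New users: Treatment 54/149 = 36.2%, Variant A 48/207 = 23.2% → Treatment
Power users: Treatment 240/791 = 30.3%, Variant A 50/336 = 14.9% → Treatment
Returning users: Treatment 19/21 = 90.5%, Variant A 14/18 = 77.8% → Treatment
Overall: Treatment 313/961 = 32.6%, Variant A 112/561 = 20.0% → Treatment
Treatment wins overall and in every user group — no reversal.

Yes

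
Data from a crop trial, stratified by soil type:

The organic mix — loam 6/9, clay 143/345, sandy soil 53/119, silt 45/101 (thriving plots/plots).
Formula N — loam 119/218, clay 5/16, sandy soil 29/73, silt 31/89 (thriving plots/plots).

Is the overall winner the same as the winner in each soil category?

No

Loam: the organic mix 6/9 = 66.7%, Formula N 119/218 = 54.6% → the organic mix
Clay: the organic mix 143/345 = 41.4%, Formula N 5/16 = 31.2% → the organic mix
Sandy soil: the organic mix 53/119 = 44.5%, Formula N 29/73 = 39.7% → the organic mix
Silt: the organic mix 45/101 = 44.6%, Formula N 31/89 = 34.8% → the organic mix
Overall: the organic mix 247/574 = 43.0%, Formula N 184/396 = 46.5% → Formula N
The organic mix wins each soil group but Formula N wins overall — the comparison reverses. The organic mix's plots skew toward clay, which has a lower base rate.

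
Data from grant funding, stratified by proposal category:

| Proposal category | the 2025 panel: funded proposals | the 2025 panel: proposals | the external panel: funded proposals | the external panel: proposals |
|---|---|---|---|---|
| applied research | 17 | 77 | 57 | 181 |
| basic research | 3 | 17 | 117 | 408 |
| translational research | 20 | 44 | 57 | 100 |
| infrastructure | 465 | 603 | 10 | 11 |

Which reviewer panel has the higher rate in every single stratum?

Applied research: the 2025 panel 17/77 = 22.1%, the external panel 57/181 = 31.5% → the external panel
Basic research: the 2025 panel 3/17 = 17.6%, the external panel 117/408 = 28.7% → the external panel
Translational research: the 2025 panel 20/44 = 45.5%, the external panel 57/100 = 57.0% → the external panel
Infrastructure: the 2025 panel 465/603 = 77.1%, the external panel 10/11 = 90.9% → the external panel
The external panel has the higher rate in all 4 groups.

the external panel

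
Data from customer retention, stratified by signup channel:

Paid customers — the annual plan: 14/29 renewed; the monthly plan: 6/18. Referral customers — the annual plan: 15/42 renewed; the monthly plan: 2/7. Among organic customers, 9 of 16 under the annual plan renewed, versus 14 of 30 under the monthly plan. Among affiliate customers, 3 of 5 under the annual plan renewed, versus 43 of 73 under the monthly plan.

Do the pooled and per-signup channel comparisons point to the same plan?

No

Paid: the annual plan 14/29 = 48.3%, the monthly plan 6/18 = 33.3% → the annual plan
Referral: the annual plan 15/42 = 35.7%, the monthly plan 2/7 = 28.6% → the annual plan
Organic: the annual plan 9/16 = 56.2%, the monthly plan 14/30 = 46.7% → the annual plan
Affiliate: the annual plan 3/5 = 60.0%, the monthly plan 43/73 = 58.9% → the annual plan
Overall: the annual plan 41/92 = 44.6%, the monthly plan 65/128 = 50.8% → the monthly plan
The annual plan wins each signup group but the monthly plan wins overall — the comparison reverses. The annual plan's customers skew toward referral, which has a lower base rate.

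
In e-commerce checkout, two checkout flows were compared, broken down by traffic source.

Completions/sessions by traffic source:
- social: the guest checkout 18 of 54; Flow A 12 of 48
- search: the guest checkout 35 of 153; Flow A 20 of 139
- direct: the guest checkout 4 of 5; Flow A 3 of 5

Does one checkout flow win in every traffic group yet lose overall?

Social: the guest checkout 18/54 = 33.3%, Flow A 12/48 = 25.0% → the guest checkout
Search: the guest checkout 35/153 = 22.9%, Flow A 20/139 = 14.4% → the guest checkout
Direct: the guest checkout 4/5 = 80.0%, Flow A 3/5 = 60.0% → the guest checkout
Overall: the guest checkout 57/212 = 26.9%, Flow A 35/192 = 18.2% → the guest checkout
The guest checkout wins overall and in every traffic group — no reversal.

No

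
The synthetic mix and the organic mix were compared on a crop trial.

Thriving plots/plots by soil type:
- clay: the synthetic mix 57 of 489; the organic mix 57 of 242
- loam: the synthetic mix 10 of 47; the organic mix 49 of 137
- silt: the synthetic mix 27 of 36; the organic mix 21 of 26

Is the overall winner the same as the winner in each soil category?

Yes

Clay: the synthetic mix 57/489 = 11.7%, the organic mix 57/242 = 23.6% → the organic mix
Loam: the synthetic mix 10/47 = 21.3%, the organic mix 49/137 = 35.8% → the organic mix
Silt: the synthetic mix 27/36 = 75.0%, the organic mix 21/26 = 80.8% → the organic mix
Overall: the synthetic mix 94/572 = 16.4%, the organic mix 127/405 = 31.4% → the organic mix
The organic mix wins overall and in every soil group — no reversal.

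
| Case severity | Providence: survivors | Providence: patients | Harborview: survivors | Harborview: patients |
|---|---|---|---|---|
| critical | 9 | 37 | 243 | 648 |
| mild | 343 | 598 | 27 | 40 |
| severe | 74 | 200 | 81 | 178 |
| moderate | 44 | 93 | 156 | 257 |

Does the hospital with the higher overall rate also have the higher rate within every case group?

Critical: Providence 9/37 = 24.3%, Harborview 243/648 = 37.5% → Harborview
Mild: Providence 343/598 = 57.4%, Harborview 27/40 = 67.5% → Harborview
Severe: Providence 74/200 = 37.0%, Harborview 81/178 = 45.5% → Harborview
Moderate: Providence 44/93 = 47.3%, Harborview 156/257 = 60.7% → Harborview
Overall: Providence 470/928 = 50.6%, Harborview 507/1123 = 45.1% → Providence
Harborview wins each case group but Providence wins overall — the comparison reverses. Harborview's patients skew toward critical, which has a lower base rate.

No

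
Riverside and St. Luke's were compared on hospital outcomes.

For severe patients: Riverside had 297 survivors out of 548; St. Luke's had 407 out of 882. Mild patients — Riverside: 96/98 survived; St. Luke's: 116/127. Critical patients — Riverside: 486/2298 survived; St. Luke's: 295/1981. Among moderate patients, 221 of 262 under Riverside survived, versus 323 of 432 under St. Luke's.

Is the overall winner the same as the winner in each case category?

Yes

Severe: Riverside 297/548 = 54.2%, St. Luke's 407/882 = 46.1% → Riverside
Mild: Riverside 96/98 = 98.0%, St. Luke's 116/127 = 91.3% → Riverside
Critical: Riverside 486/2298 = 21.1%, St. Luke's 295/1981 = 14.9% → Riverside
Moderate: Riverside 221/262 = 84.4%, St. Luke's 323/432 = 74.8% → Riverside
Overall: Riverside 1100/3206 = 34.3%, St. Luke's 1141/3422 = 33.3% → Riverside
Riverside wins overall and in every case group — no reversal.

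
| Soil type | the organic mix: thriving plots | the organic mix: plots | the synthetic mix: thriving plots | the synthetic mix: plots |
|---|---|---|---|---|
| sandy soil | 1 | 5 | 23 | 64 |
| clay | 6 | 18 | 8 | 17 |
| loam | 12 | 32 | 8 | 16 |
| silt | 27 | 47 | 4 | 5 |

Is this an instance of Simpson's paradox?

Yes

Sandy soil: the organic mix 1/5 = 20.0%, the synthetic mix 23/64 = 35.9% → the synthetic mix
Clay: the organic mix 6/18 = 33.3%, the synthetic mix 8/17 = 47.1% → the synthetic mix
Loam: the organic mix 12/32 = 37.5%, the synthetic mix 8/16 = 50.0% → the synthetic mix
Silt: the organic mix 27/47 = 57.4%, the synthetic mix 4/5 = 80.0% → the synthetic mix
Overall: the organic mix 46/102 = 45.1%, the synthetic mix 43/102 = 42.2% → the organic mix
The synthetic mix wins each soil group but the organic mix wins overall — the comparison reverses. The synthetic mix's plots skew toward sandy soil, which has a lower base rate.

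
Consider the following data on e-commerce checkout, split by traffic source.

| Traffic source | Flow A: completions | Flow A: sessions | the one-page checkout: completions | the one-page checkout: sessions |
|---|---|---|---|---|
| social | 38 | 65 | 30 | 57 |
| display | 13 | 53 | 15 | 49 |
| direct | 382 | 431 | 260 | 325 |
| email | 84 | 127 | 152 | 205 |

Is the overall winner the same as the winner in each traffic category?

Social: Flow A 38/65 = 58.5%, the one-page checkout 30/57 = 52.6% → Flow A
Display: Flow A 13/53 = 24.5%, the one-page checkout 15/49 = 30.6% → the one-page checkout
Direct: Flow A 382/431 = 88.6%, the one-page checkout 260/325 = 80.0% → Flow A
Email: Flow A 84/127 = 66.1%, the one-page checkout 152/205 = 74.1% → the one-page checkout
Overall: Flow A 517/676 = 76.5%, the one-page checkout 457/636 = 71.9% → Flow A
Neither sweeps: Flow A wins 2 of 4 groups, the one-page checkout wins 2. Flow A wins overall but not every group — no Simpson reversal.

No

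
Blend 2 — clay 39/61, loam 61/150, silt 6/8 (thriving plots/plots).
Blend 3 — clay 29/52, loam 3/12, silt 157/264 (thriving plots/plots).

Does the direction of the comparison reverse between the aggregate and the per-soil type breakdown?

Clay: Blend 2 39/61 = 63.9%, Blend 3 29/52 = 55.8% → Blend 2
Loam: Blend 2 61/150 = 40.7%, Blend 3 3/12 = 25.0% → Blend 2
Silt: Blend 2 6/8 = 75.0%, Blend 3 157/264 = 59.5% → Blend 2
Overall: Blend 2 106/219 = 48.4%, Blend 3 189/328 = 57.6% → Blend 3
Blend 2 wins each soil group but Blend 3 wins overall — the comparison reverses. Blend 2's plots skew toward loam, which has a lower base rate.

Yes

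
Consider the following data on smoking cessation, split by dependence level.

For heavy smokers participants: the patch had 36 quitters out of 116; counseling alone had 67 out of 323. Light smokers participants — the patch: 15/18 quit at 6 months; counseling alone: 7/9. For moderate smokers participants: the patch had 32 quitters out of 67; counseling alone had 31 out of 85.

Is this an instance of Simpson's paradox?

No

Heavy smokers: the patch 36/116 = 31.0%, counseling alone 67/323 = 20.7% → the patch
Light smokers: the patch 15/18 = 83.3%, counseling alone 7/9 = 77.8% → the patch
Moderate smokers: the patch 32/67 = 47.8%, counseling alone 31/85 = 36.5% → the patch
Overall: the patch 83/201 = 41.3%, counseling alone 105/417 = 25.2% → the patch
The patch wins overall and in every dependence group — no reversal.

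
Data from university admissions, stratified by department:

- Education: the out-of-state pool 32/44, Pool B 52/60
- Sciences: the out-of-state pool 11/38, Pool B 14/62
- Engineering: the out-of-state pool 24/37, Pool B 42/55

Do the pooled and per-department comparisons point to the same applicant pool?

No

Education: the out-of-state pool 32/44 = 72.7%, Pool B 52/60 = 86.7% → Pool B
Sciences: the out-of-state pool 11/38 = 28.9%, Pool B 14/62 = 22.6% → the out-of-state pool
Engineering: the out-of-state pool 24/37 = 64.9%, Pool B 42/55 = 76.4% → Pool B
Overall: the out-of-state pool 67/119 = 56.3%, Pool B 108/177 = 61.0% → Pool B
Neither sweeps: the out-of-state pool wins 1 of 3 groups, Pool B wins 2. Pool B wins overall but not every group — no Simpson reversal.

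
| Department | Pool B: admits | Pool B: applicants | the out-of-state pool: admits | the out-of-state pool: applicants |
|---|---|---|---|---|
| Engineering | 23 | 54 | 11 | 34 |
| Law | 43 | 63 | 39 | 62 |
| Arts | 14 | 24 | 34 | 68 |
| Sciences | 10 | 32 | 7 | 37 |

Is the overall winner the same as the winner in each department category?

Engineering: Pool B 23/54 = 42.6%, the out-of-state pool 11/34 = 32.4% → Pool B
Law: Pool B 43/63 = 68.3%, the out-of-state pool 39/62 = 62.9% → Pool B
Arts: Pool B 14/24 = 58.3%, the out-of-state pool 34/68 = 50.0% → Pool B
Sciences: Pool B 10/32 = 31.2%, the out-of-state pool 7/37 = 18.9% → Pool B
Overall: Pool B 90/173 = 52.0%, the out-of-state pool 91/201 = 45.3% → Pool B
Pool B wins overall and in every department group — no reversal.

Yes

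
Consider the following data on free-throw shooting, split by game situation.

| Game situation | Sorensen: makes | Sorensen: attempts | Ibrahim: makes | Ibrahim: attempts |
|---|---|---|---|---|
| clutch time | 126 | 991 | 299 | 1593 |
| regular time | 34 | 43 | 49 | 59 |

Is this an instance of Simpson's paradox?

Clutch time: Sorensen 126/991 = 12.7%, Ibrahim 299/1593 = 18.8% → Ibrahim
Regular time: Sorensen 34/43 = 79.1%, Ibrahim 49/59 = 83.1% → Ibrahim
Overall: Sorensen 160/1034 = 15.5%, Ibrahim 348/1652 = 21.1% → Ibrahim
Ibrahim wins overall and in every game group — no reversal.

No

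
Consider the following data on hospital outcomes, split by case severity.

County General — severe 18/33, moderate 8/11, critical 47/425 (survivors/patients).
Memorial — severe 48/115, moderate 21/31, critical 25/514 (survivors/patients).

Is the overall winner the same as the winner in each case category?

Yes

Severe: County General 18/33 = 54.5%, Memorial 48/115 = 41.7% → County General
Moderate: County General 8/11 = 72.7%, Memorial 21/31 = 67.7% → County General
Critical: County General 47/425 = 11.1%, Memorial 25/514 = 4.9% → County General
Overall: County General 73/469 = 15.6%, Memorial 94/660 = 14.2% → County General
County General wins overall and in every case group — no reversal.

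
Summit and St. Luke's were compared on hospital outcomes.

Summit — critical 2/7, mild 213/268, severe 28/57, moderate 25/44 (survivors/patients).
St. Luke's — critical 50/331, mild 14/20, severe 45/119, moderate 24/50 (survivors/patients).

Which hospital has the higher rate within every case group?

Summit

Critical: Summit 2/7 = 28.6%, St. Luke's 50/331 = 15.1% → Summit
Mild: Summit 213/268 = 79.5%, St. Luke's 14/20 = 70.0% → Summit
Severe: Summit 28/57 = 49.1%, St. Luke's 45/119 = 37.8% → Summit
Moderate: Summit 25/44 = 56.8%, St. Luke's 24/50 = 48.0% → Summit
Summit has the higher rate in all 4 groups.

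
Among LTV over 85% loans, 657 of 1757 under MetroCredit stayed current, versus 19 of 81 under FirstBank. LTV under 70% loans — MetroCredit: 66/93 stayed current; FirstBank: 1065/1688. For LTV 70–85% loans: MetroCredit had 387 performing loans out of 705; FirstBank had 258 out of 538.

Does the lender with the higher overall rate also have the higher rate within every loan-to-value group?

LTV over 85%: MetroCredit 657/1757 = 37.4%, FirstBank 19/81 = 23.5% → MetroCredit
LTV under 70%: MetroCredit 66/93 = 71.0%, FirstBank 1065/1688 = 63.1% → MetroCredit
LTV 70–85%: MetroCredit 387/705 = 54.9%, FirstBank 258/538 = 48.0% → MetroCredit
Overall: MetroCredit 1110/2555 = 43.4%, FirstBank 1342/2307 = 58.2% → FirstBank
MetroCredit wins each loan-to-value group but FirstBank wins overall — the comparison reverses. MetroCredit's loans skew toward LTV over 85%, which has a lower base rate.

No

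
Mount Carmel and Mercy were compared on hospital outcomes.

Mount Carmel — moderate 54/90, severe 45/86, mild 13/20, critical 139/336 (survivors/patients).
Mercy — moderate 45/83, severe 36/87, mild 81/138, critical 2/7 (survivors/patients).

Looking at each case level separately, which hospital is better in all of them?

Mount Carmel

Moderate: Mount Carmel 54/90 = 60.0%, Mercy 45/83 = 54.2% → Mount Carmel
Severe: Mount Carmel 45/86 = 52.3%, Mercy 36/87 = 41.4% → Mount Carmel
Mild: Mount Carmel 13/20 = 65.0%, Mercy 81/138 = 58.7% → Mount Carmel
Critical: Mount Carmel 139/336 = 41.4%, Mercy 2/7 = 28.6% → Mount Carmel
Mount Carmel has the higher rate in all 4 groups.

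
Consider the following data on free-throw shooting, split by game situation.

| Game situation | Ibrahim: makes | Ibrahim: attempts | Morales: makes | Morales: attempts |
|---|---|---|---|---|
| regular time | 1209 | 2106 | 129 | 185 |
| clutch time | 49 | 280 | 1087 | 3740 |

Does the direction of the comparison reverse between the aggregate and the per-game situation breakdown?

Yes

Regular time: Ibrahim 1209/2106 = 57.4%, Morales 129/185 = 69.7% → Morales
Clutch time: Ibrahim 49/280 = 17.5%, Morales 1087/3740 = 29.1% → Morales
Overall: Ibrahim 1258/2386 = 52.7%, Morales 1216/3925 = 31.0% → Ibrahim
Morales wins each game group but Ibrahim wins overall — the comparison reverses. Morales's attempts skew toward clutch time, which has a lower base rate.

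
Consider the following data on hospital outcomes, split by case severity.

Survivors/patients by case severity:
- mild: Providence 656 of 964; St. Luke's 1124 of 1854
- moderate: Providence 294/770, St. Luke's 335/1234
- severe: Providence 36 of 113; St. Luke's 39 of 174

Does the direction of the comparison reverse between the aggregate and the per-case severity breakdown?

No

Mild: Providence 656/964 = 68.0%, St. Luke's 1124/1854 = 60.6% → Providence
Moderate: Providence 294/770 = 38.2%, St. Luke's 335/1234 = 27.1% → Providence
Severe: Providence 36/113 = 31.9%, St. Luke's 39/174 = 22.4% → Providence
Overall: Providence 986/1847 = 53.4%, St. Luke's 1498/3262 = 45.9% → Providence
Providence wins overall and in every case group — no reversal.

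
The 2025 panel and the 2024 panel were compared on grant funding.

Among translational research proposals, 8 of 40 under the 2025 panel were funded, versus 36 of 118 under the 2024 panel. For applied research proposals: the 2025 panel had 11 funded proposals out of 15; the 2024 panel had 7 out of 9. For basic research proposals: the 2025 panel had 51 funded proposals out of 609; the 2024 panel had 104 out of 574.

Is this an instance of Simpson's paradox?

Translational research: the 2025 panel 8/40 = 20.0%, the 2024 panel 36/118 = 30.5% → the 2024 panel
Applied research: the 2025 panel 11/15 = 73.3%, the 2024 panel 7/9 = 77.8% → the 2024 panel
Basic research: the 2025 panel 51/609 = 8.4%, the 2024 panel 104/574 = 18.1% → the 2024 panel
Overall: the 2025 panel 70/664 = 10.5%, the 2024 panel 147/701 = 21.0% → the 2024 panel
The 2024 panel wins overall and in every proposal group — no reversal.

No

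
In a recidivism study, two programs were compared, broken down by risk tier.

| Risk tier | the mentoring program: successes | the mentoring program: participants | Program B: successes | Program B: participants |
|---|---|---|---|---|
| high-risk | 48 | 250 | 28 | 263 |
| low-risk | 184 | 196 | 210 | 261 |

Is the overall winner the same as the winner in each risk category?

High-risk: the mentoring program 48/250 = 19.2%, Program B 28/263 = 10.6% → the mentoring program
Low-risk: the mentoring program 184/196 = 93.9%, Program B 210/261 = 80.5% → the mentoring program
Overall: the mentoring program 232/446 = 52.0%, Program B 238/524 = 45.4% → the mentoring program
The mentoring program wins overall and in every risk group — no reversal.

Yes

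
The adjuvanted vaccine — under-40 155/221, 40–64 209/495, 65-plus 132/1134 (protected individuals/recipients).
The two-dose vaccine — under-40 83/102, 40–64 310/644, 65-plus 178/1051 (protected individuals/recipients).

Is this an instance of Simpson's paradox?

Under-40: the adjuvanted vaccine 155/221 = 70.1%, the two-dose vaccine 83/102 = 81.4% → the two-dose vaccine
40–64: the adjuvanted vaccine 209/495 = 42.2%, the two-dose vaccine 310/644 = 48.1% → the two-dose vaccine
65-plus: the adjuvanted vaccine 132/1134 = 11.6%, the two-dose vaccine 178/1051 = 16.9% → the two-dose vaccine
Overall: the adjuvanted vaccine 496/1850 = 26.8%, the two-dose vaccine 571/1797 = 31.8% → the two-dose vaccine
The two-dose vaccine wins overall and in every age group — no reversal.

No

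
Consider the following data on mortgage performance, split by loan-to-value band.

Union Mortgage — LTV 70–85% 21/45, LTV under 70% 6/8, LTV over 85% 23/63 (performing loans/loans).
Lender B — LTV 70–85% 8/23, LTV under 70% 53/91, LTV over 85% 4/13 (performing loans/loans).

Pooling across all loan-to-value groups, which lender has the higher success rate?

Lender B

LTV 70–85%: Union Mortgage 21/45 = 46.7%, Lender B 8/23 = 34.8% → Union Mortgage
LTV under 70%: Union Mortgage 6/8 = 75.0%, Lender B 53/91 = 58.2% → Union Mortgage
LTV over 85%: Union Mortgage 23/63 = 36.5%, Lender B 4/13 = 30.8% → Union Mortgage
Overall: Union Mortgage 50/116 = 43.1%, Lender B 65/127 = 51.2% → Lender B
(Union Mortgage wins every loan-to-value group but Lender B wins overall — Union Mortgage's loans skew toward the low-rate LTV over 85% group.)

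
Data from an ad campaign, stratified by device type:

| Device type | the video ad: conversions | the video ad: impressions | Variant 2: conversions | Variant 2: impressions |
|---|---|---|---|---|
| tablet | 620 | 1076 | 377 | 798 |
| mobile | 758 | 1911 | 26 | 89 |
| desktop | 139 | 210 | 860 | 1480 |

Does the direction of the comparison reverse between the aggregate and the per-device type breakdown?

Tablet: the video ad 620/1076 = 57.6%, Variant 2 377/798 = 47.2% → the video ad
Mobile: the video ad 758/1911 = 39.7%, Variant 2 26/89 = 29.2% → the video ad
Desktop: the video ad 139/210 = 66.2%, Variant 2 860/1480 = 58.1% → the video ad
Overall: the video ad 1517/3197 = 47.5%, Variant 2 1263/2367 = 53.4% → Variant 2
The video ad wins each device group but Variant 2 wins overall — the comparison reverses. The video ad's impressions skew toward mobile, which has a lower base rate.

Yes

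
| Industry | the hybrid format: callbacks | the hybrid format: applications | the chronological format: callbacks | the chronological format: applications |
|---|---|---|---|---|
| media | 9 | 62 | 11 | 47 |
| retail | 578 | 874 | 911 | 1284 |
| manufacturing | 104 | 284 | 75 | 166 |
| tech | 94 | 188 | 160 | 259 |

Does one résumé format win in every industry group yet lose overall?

No

Media: the hybrid format 9/62 = 14.5%, the chronological format 11/47 = 23.4% → the chronological format
Retail: the hybrid format 578/874 = 66.1%, the chronological format 911/1284 = 71.0% → the chronological format
Manufacturing: the hybrid format 104/284 = 36.6%, the chronological format 75/166 = 45.2% → the chronological format
Tech: the hybrid format 94/188 = 50.0%, the chronological format 160/259 = 61.8% → the chronological format
Overall: the hybrid format 785/1408 = 55.8%, the chronological format 1157/1756 = 65.9% → the chronological format
The chronological format wins overall and in every industry group — no reversal.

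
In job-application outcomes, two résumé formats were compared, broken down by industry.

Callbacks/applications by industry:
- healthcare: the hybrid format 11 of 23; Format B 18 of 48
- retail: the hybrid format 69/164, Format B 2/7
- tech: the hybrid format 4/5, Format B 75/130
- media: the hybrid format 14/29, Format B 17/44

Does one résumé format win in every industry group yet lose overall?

Healthcare: the hybrid format 11/23 = 47.8%, Format B 18/48 = 37.5% → the hybrid format
Retail: the hybrid format 69/164 = 42.1%, Format B 2/7 = 28.6% → the hybrid format
Tech: the hybrid format 4/5 = 80.0%, Format B 75/130 = 57.7% → the hybrid format
Media: the hybrid format 14/29 = 48.3%, Format B 17/44 = 38.6% → the hybrid format
Overall: the hybrid format 98/221 = 44.3%, Format B 112/229 = 48.9% → Format B
The hybrid format wins each industry group but Format B wins overall — the comparison reverses. The hybrid format's applications skew toward retail, which has a lower base rate.

Yes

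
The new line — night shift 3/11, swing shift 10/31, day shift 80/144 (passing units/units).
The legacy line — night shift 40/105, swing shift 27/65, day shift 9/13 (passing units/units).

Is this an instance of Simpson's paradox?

Yes

Night shift: the new line 3/11 = 27.3%, the legacy line 40/105 = 38.1% → the legacy line
Swing shift: the new line 10/31 = 32.3%, the legacy line 27/65 = 41.5% → the legacy line
Day shift: the new line 80/144 = 55.6%, the legacy line 9/13 = 69.2% → the legacy line
Overall: the new line 93/186 = 50.0%, the legacy line 76/183 = 41.5% → the new line
The legacy line wins each shift group but the new line wins overall — the comparison reverses. The legacy line's units skew toward night shift, which has a lower base rate.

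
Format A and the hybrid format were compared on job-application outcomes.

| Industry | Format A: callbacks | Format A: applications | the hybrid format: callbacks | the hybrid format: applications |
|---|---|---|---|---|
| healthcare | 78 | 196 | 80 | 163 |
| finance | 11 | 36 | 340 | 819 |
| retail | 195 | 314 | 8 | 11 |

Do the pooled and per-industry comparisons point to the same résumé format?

No

Healthcare: Format A 78/196 = 39.8%, the hybrid format 80/163 = 49.1% → the hybrid format
Finance: Format A 11/36 = 30.6%, the hybrid format 340/819 = 41.5% → the hybrid format
Retail: Format A 195/314 = 62.1%, the hybrid format 8/11 = 72.7% → the hybrid format
Overall: Format A 284/546 = 52.0%, the hybrid format 428/993 = 43.1% → Format A
The hybrid format wins each industry group but Format A wins overall — the comparison reverses. The hybrid format's applications skew toward finance, which has a lower base rate.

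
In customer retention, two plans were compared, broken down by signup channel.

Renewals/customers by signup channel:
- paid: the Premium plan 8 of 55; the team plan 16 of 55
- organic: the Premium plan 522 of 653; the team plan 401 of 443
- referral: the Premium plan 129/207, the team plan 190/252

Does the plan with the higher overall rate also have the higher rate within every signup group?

Paid: the Premium plan 8/55 = 14.5%, the team plan 16/55 = 29.1% → the team plan
Organic: the Premium plan 522/653 = 79.9%, the team plan 401/443 = 90.5% → the team plan
Referral: the Premium plan 129/207 = 62.3%, the team plan 190/252 = 75.4% → the team plan
Overall: the Premium plan 659/915 = 72.0%, the team plan 607/750 = 80.9% → the team plan
The team plan wins overall and in every signup group — no reversal.

Yes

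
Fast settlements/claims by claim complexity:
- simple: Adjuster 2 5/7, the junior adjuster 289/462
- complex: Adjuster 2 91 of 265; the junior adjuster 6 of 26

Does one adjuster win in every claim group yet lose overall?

Simple: Adjuster 2 5/7 = 71.4%, the junior adjuster 289/462 = 62.6% → Adjuster 2
Complex: Adjuster 2 91/265 = 34.3%, the junior adjuster 6/26 = 23.1% → Adjuster 2
Overall: Adjuster 2 96/272 = 35.3%, the junior adjuster 295/488 = 60.5% → the junior adjuster
Adjuster 2 wins each claim group but the junior adjuster wins overall — the comparison reverses. Adjuster 2's claims skew toward complex, which has a lower base rate.

Yes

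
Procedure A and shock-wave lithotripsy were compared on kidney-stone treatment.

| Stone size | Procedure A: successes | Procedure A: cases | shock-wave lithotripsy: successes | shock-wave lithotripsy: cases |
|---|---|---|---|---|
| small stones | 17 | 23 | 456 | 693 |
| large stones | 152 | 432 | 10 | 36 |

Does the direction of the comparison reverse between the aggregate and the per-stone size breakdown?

Yes

Small stones: Procedure A 17/23 = 73.9%, shock-wave lithotripsy 456/693 = 65.8% → Procedure A
Large stones: Procedure A 152/432 = 35.2%, shock-wave lithotripsy 10/36 = 27.8% → Procedure A
Overall: Procedure A 169/455 = 37.1%, shock-wave lithotripsy 466/729 = 63.9% → shock-wave lithotripsy
Procedure A wins each stone group but shock-wave lithotripsy wins overall — the comparison reverses. Procedure A's cases skew toward large stones, which has a lower base rate.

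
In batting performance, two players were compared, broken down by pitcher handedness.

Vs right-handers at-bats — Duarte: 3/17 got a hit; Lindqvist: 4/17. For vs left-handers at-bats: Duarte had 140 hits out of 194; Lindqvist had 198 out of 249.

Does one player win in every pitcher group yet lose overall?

No

Vs right-handers: Duarte 3/17 = 17.6%, Lindqvist 4/17 = 23.5% → Lindqvist
Vs left-handers: Duarte 140/194 = 72.2%, Lindqvist 198/249 = 79.5% → Lindqvist
Overall: Duarte 143/211 = 67.8%, Lindqvist 202/266 = 75.9% → Lindqvist
Lindqvist wins overall and in every pitcher group — no reversal.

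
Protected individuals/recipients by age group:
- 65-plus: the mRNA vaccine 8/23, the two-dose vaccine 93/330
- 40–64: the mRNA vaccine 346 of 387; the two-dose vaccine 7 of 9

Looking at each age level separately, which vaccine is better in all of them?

65-plus: the mRNA vaccine 8/23 = 34.8%, the two-dose vaccine 93/330 = 28.2% → the mRNA vaccine
40–64: the mRNA vaccine 346/387 = 89.4%, the two-dose vaccine 7/9 = 77.8% → the mRNA vaccine
The mRNA vaccine has the higher rate in both groups.

the mRNA vaccine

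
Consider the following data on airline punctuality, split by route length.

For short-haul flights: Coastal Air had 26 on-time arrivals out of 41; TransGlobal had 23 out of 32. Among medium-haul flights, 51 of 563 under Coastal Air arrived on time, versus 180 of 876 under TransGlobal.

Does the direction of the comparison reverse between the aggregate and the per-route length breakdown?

No

Short-haul: Coastal Air 26/41 = 63.4%, TransGlobal 23/32 = 71.9% → TransGlobal
Medium-haul: Coastal Air 51/563 = 9.1%, TransGlobal 180/876 = 20.5% → TransGlobal
Overall: Coastal Air 77/604 = 12.7%, TransGlobal 203/908 = 22.4% → TransGlobal
TransGlobal wins overall and in every route group — no reversal.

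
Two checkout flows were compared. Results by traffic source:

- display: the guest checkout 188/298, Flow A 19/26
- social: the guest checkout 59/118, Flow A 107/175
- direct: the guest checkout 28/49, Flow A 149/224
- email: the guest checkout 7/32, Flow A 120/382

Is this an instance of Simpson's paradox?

Yes

Display: the guest checkout 188/298 = 63.1%, Flow A 19/26 = 73.1% → Flow A
Social: the guest checkout 59/118 = 50.0%, Flow A 107/175 = 61.1% → Flow A
Direct: the guest checkout 28/49 = 57.1%, Flow A 149/224 = 66.5% → Flow A
Email: the guest checkout 7/32 = 21.9%, Flow A 120/382 = 31.4% → Flow A
Overall: the guest checkout 282/497 = 56.7%, Flow A 395/807 = 48.9% → the guest checkout
Flow A wins each traffic group but the guest checkout wins overall — the comparison reverses. Flow A's sessions skew toward email, which has a lower base rate.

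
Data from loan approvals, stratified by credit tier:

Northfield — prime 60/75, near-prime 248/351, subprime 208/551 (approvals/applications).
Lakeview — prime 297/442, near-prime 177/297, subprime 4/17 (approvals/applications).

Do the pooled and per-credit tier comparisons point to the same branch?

No

Prime: Northfield 60/75 = 80.0%, Lakeview 297/442 = 67.2% → Northfield
Near-prime: Northfield 248/351 = 70.7%, Lakeview 177/297 = 59.6% → Northfield
Subprime: Northfield 208/551 = 37.7%, Lakeview 4/17 = 23.5% → Northfield
Overall: Northfield 516/977 = 52.8%, Lakeview 478/756 = 63.2% → Lakeview
Northfield wins each credit group but Lakeview wins overall — the comparison reverses. Northfield's applications skew toward subprime, which has a lower base rate.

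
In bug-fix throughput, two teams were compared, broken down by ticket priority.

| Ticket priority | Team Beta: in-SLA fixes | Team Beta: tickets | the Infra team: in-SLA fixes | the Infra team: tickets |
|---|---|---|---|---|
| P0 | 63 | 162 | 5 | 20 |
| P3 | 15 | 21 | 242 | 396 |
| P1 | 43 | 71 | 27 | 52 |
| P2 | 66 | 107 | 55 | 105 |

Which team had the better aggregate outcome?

the Infra team

P0: Team Beta 63/162 = 38.9%, the Infra team 5/20 = 25.0% → Team Beta
P3: Team Beta 15/21 = 71.4%, the Infra team 242/396 = 61.1% → Team Beta
P1: Team Beta 43/71 = 60.6%, the Infra team 27/52 = 51.9% → Team Beta
P2: Team Beta 66/107 = 61.7%, the Infra team 55/105 = 52.4% → Team Beta
Overall: Team Beta 187/361 = 51.8%, the Infra team 329/573 = 57.4% → the Infra team
(Team Beta wins every ticket group but the Infra team wins overall — Team Beta's tickets skew toward the low-rate P0 group.)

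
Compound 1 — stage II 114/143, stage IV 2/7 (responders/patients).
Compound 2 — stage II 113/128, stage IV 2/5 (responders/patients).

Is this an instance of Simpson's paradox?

No

Stage II: Compound 1 114/143 = 79.7%, Compound 2 113/128 = 88.3% → Compound 2
Stage IV: Compound 1 2/7 = 28.6%, Compound 2 2/5 = 40.0% → Compound 2
Overall: Compound 1 116/150 = 77.3%, Compound 2 115/133 = 86.5% → Compound 2
Compound 2 wins overall and in every disease group — no reversal.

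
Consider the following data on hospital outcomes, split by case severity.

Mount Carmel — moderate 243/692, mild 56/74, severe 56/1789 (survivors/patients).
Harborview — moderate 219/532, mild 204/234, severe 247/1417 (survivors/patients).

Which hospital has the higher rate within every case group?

Harborview

Moderate: Mount Carmel 243/692 = 35.1%, Harborview 219/532 = 41.2% → Harborview
Mild: Mount Carmel 56/74 = 75.7%, Harborview 204/234 = 87.2% → Harborview
Severe: Mount Carmel 56/1789 = 3.1%, Harborview 247/1417 = 17.4% → Harborview
Harborview has the higher rate in all 3 groups.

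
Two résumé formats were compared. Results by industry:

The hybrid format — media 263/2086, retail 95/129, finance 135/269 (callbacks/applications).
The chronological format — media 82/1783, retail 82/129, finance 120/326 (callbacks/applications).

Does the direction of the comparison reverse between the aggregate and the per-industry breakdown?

Media: the hybrid format 263/2086 = 12.6%, the chronological format 82/1783 = 4.6% → the hybrid format
Retail: the hybrid format 95/129 = 73.6%, the chronological format 82/129 = 63.6% → the hybrid format
Finance: the hybrid format 135/269 = 50.2%, the chronological format 120/326 = 36.8% → the hybrid format
Overall: the hybrid format 493/2484 = 19.8%, the chronological format 284/2238 = 12.7% → the hybrid format
The hybrid format wins overall and in every industry group — no reversal.

No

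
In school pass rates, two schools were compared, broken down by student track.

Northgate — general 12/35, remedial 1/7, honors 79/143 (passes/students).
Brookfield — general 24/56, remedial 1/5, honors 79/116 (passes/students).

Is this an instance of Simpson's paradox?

No

General: Northgate 12/35 = 34.3%, Brookfield 24/56 = 42.9% → Brookfield
Remedial: Northgate 1/7 = 14.3%, Brookfield 1/5 = 20.0% → Brookfield
Honors: Northgate 79/143 = 55.2%, Brookfield 79/116 = 68.1% → Brookfield
Overall: Northgate 92/185 = 49.7%, Brookfield 104/177 = 58.8% → Brookfield
Brookfield wins overall and in every student group — no reversal.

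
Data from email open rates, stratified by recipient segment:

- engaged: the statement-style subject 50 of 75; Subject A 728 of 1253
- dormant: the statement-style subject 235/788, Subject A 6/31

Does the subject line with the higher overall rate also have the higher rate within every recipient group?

No

Engaged: the statement-style subject 50/75 = 66.7%, Subject A 728/1253 = 58.1% → the statement-style subject
Dormant: the statement-style subject 235/788 = 29.8%, Subject A 6/31 = 19.4% → the statement-style subject
Overall: the statement-style subject 285/863 = 33.0%, Subject A 734/1284 = 57.2% → Subject A
The statement-style subject wins each recipient group but Subject A wins overall — the comparison reverses. The statement-style subject's sends skew toward dormant, which has a lower base rate.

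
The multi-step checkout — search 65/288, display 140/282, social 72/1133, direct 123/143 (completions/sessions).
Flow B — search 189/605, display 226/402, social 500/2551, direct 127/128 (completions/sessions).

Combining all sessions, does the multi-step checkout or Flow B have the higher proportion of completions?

Search: the multi-step checkout 65/288 = 22.6%, Flow B 189/605 = 31.2% → Flow B
Display: the multi-step checkout 140/282 = 49.6%, Flow B 226/402 = 56.2% → Flow B
Social: the multi-step checkout 72/1133 = 6.4%, Flow B 500/2551 = 19.6% → Flow B
Direct: the multi-step checkout 123/143 = 86.0%, Flow B 127/128 = 99.2% → Flow B
Overall: the multi-step checkout 400/1846 = 21.7%, Flow B 1042/3686 = 28.3% → Flow B

Flow B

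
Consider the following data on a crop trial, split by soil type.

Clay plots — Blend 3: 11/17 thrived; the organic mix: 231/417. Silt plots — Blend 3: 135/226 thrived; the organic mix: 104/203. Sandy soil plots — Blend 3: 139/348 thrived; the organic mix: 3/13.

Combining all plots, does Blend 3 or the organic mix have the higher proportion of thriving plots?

the organic mix

Clay: Blend 3 11/17 = 64.7%, the organic mix 231/417 = 55.4% → Blend 3
Silt: Blend 3 135/226 = 59.7%, the organic mix 104/203 = 51.2% → Blend 3
Sandy soil: Blend 3 139/348 = 39.9%, the organic mix 3/13 = 23.1% → Blend 3
Overall: Blend 3 285/591 = 48.2%, the organic mix 338/633 = 53.4% → the organic mix
(Blend 3 wins every soil group but the organic mix wins overall — Blend 3's plots skew toward the low-rate sandy soil group.)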